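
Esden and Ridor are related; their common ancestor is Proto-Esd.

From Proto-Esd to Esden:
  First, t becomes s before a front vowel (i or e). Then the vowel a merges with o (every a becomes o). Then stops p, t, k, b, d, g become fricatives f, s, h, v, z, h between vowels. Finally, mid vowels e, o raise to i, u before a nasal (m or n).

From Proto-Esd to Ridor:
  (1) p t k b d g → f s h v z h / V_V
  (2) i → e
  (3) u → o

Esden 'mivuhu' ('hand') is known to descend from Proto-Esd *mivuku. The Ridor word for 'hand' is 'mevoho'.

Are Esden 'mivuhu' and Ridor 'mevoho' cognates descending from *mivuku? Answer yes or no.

yes

Derive the expected Ridor reflex of *mivuku:
Ridor: *mivuku > mivuhu > mevuhu > mevoho  (by intervocalic lenition, vowel merger, vowel merger)
Ridor 'mevoho' matches the regular reflex exactly, so the pair is cognate.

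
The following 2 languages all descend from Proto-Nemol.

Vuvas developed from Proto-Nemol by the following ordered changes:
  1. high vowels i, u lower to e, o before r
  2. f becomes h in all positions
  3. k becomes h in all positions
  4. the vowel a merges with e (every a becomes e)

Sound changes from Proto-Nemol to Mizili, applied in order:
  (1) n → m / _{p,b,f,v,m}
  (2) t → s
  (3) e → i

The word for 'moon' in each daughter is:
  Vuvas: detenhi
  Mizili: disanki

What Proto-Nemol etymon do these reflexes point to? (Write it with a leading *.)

*detanki

Position 3: Vuvas has t, Mizili has s. Vuvas preserves t here (none of its changes turn any other segment into t), so the proto-segment is *t.
Position 4: Vuvas has e, Mizili has a. Mizili preserves a here (none of its changes turn any other segment into a), so the proto-segment is *a.
Continuing position by position gives *detanki; check it forward:
Vuvas: *detanki > detanhi > detenhi  (by unconditioned shift, vowel merger)
Mizili: start from *detanki.
  rule 1: no change — detanki
  rule 2 (unconditioned shift): detanki → desanki
  rule 3 (vowel merger): desanki → disanki
  ⇒ Mizili disanki
Only *detanki yields all of Vuvas detenhi, Mizili disanki.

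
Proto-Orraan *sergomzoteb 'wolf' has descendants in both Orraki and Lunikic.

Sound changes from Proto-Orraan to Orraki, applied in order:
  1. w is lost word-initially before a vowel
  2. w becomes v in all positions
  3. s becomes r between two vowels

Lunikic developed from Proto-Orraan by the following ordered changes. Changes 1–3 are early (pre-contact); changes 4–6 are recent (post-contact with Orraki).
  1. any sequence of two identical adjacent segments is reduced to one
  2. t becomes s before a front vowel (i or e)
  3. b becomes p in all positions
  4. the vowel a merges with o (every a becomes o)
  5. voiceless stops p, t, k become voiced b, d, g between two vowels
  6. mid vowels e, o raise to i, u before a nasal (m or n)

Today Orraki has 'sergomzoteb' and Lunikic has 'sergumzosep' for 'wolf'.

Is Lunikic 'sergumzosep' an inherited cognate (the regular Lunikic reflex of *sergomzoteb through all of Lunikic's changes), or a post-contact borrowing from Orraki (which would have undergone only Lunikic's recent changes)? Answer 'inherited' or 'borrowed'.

If inherited, *sergomzoteb would pass through all of Lunikic's changes:
Lunikic: *sergomzoteb > sergomzoseb > sergomzosep > sergumzosep  (by palatalisation, unconditioned shift, pre-nasal raising)
If borrowed from Orraki 'sergomzoteb' after the early changes, it would undergo only the recent ones:
  rule 4 (vowel merger): no change (sergomzoteb)
  rule 5 (intervocalic voicing): sergomzoteb → sergomzodeb
  rule 6 (pre-nasal raising): sergomzodeb → sergumzodeb
  ⇒ as a loan: sergumzodeb
Lunikic 'sergumzosep' matches the inherited outcome exactly, so it is an inherited cognate, not a loan.

inherited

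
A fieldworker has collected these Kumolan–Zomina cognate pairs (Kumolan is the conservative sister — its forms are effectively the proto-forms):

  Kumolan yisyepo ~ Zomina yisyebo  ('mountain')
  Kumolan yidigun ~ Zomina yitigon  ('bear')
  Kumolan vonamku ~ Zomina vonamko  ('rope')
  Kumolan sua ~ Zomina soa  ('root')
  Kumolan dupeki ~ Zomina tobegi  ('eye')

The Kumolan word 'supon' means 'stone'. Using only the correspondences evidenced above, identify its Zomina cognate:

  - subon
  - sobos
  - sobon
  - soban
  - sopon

sobon

dupeki ~ tobegi — Kumolan u corresponds to Zomina o after a consonant, before a labial obstruent.
yisyepo ~ yisyebo — Kumolan p corresponds to Zomina b between vowels (before a back vowel).
Applying these to Kumolan 'supon':
  supon → sopon   (u→o after a consonant, before a labial obstruent)
  sopon → sobon   (p→b between vowels (before a back vowel))
So the Zomina cognate is 'sobon'.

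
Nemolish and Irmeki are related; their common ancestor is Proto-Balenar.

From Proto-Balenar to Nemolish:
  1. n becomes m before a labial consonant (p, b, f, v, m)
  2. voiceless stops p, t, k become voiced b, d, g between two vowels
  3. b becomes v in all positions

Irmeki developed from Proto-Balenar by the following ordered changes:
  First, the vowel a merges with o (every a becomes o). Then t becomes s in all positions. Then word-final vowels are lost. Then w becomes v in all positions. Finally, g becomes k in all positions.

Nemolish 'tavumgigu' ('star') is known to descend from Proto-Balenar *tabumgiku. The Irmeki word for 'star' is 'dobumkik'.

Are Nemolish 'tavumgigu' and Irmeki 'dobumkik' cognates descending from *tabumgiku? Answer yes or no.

Derive the expected Irmeki reflex of *tabumgiku:
Irmeki: start from *tabumgiku.
  rule 1 (vowel merger): tabumgiku → tobumgiku
  rule 2 (unconditioned shift): tobumgiku → sobumgiku
  rule 3 (apocope): sobumgiku → sobumgik
  rule 4: no change — sobumgik
  rule 5 (unconditioned shift): sobumgik → sobumkik
  ⇒ Irmeki sobumkik
The regular Irmeki reflex would be 'sobumkik', but the attested form is 'dobumkik'. The correspondence is irregular, so they are not cognates (the Irmeki form has a different source).

no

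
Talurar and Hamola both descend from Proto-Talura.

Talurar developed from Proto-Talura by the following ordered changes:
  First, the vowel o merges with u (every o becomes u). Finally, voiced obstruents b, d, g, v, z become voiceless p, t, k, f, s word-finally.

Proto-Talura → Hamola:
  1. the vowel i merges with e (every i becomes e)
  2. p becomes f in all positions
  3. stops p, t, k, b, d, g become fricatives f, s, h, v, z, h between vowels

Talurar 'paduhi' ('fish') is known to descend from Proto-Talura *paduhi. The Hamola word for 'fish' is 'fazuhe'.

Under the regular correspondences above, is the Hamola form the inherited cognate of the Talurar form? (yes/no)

yes

Derive the expected Hamola reflex of *paduhi:
Hamola: *paduhi
  paduhi → paduhe   [vowel merger]
  paduhe → faduhe   [unconditioned shift]
  faduhe → fazuhe   [intervocalic lenition]
  giving Hamola fazuhe.
Hamola 'fazuhe' matches the regular reflex exactly, so the pair is cognate.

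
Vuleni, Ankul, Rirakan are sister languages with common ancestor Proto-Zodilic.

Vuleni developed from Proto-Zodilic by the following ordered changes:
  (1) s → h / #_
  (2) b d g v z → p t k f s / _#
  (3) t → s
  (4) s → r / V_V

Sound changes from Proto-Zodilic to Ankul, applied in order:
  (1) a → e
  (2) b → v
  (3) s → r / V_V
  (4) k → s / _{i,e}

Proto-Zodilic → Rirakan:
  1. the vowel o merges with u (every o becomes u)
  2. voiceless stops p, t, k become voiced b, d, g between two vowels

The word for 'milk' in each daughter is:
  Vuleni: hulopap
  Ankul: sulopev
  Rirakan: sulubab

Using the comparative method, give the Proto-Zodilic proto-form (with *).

*sulopab

Position 4: Vuleni has o, Ankul has o, Rirakan has u. Vuleni preserves o here (none of its changes turn any other segment into o), so the proto-segment is *o.
Position 1: Vuleni has h, Ankul has s, Rirakan has s. Rirakan preserves s here (none of its changes turn any other segment into s), so the proto-segment is *s.
This points to *sulopab. Verify forward in each daughter:
Vuleni: *sulopab
  sulopab → hulopab   [debuccalisation]
  hulopab → hulopap   [final devoicing]
  hulopap (rule 3 does not apply)
  hulopap (rule 4 does not apply)
  giving Vuleni hulopap.
Ankul: *sulopab
  sulopab → sulopeb   [vowel merger]
  sulopeb → sulopev   [unconditioned shift]
  sulopev (rule 3 does not apply)
  sulopev (rule 4 does not apply)
  giving Ankul sulopev.
Rirakan: start from *sulopab.
  rule 1 (vowel merger): sulopab → sulupab
  rule 2 (intervocalic voicing): sulupab → sulubab
  ⇒ Rirakan sulubab
*sulopab is the unique common source.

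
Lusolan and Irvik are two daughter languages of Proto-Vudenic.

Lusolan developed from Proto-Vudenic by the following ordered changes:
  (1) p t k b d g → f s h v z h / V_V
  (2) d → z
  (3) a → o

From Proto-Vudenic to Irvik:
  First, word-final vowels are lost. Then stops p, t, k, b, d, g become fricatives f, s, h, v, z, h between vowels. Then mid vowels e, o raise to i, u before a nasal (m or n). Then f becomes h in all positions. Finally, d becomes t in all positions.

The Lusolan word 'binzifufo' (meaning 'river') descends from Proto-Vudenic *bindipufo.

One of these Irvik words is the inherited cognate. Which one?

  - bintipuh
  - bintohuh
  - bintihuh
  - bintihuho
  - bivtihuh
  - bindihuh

Irvik: *bindipufo
  bindipufo → bindipuf   [apocope]
  bindipuf → bindifuf   [intervocalic lenition]
  bindifuf (rule 3 does not apply)
  bindifuf → bindihuh   [unconditioned shift]
  bindihuh → bintihuh   [unconditioned shift]
  giving Irvik bintihuh.
Only 'bintihuh' matches the regular Irvik development of *bindipufo.

bintihuh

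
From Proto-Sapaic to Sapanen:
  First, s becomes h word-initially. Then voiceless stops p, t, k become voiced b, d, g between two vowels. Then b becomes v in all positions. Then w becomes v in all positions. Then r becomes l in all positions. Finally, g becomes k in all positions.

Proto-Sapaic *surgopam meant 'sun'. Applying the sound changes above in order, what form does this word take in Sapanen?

hulkovam

Sapanen: start from *surgopam.
  rule 1 (debuccalisation): surgopam → hurgopam
  rule 2 (intervocalic voicing): hurgopam → hurgobam
  rule 3 (unconditioned shift): hurgobam → hurgovam
  rule 4: no change — hurgovam
  rule 5 (unconditioned shift): hurgovam → hulgovam
  rule 6 (unconditioned shift): hulgovam → hulkovam
  ⇒ Sapanen hulkovam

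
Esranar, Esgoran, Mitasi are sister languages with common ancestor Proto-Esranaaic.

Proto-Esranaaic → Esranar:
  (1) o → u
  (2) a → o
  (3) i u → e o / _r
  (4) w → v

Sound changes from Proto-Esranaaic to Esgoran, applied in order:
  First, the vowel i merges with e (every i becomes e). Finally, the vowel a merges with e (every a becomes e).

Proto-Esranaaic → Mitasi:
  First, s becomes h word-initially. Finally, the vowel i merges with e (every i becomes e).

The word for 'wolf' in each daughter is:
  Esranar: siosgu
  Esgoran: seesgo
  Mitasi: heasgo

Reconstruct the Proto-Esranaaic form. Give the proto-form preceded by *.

Position 2: Esranar has i, Esgoran has e, Mitasi has e. Esranar preserves i here (none of its changes turn any other segment into i), so the proto-segment is *i.
Position 1: Esranar has s, Esgoran has s, Mitasi has h. Esranar preserves s here (none of its changes turn any other segment into s), so the proto-segment is *s.
Continuing position by position gives *siasgo; check it forward:
Esranar: *siasgo
  siasgo → siasgu   [vowel merger]
  siasgu → siosgu   [vowel merger]
  siosgu (rule 3 does not apply)
  siosgu (rule 4 does not apply)
  giving Esranar siosgu.
Esgoran: *siasgo > seasgo > seesgo  (by vowel merger, vowel merger)
Mitasi: *siasgo > hiasgo > heasgo  (by debuccalisation, vowel merger)
*siasgo is the unique common source.

*siasgo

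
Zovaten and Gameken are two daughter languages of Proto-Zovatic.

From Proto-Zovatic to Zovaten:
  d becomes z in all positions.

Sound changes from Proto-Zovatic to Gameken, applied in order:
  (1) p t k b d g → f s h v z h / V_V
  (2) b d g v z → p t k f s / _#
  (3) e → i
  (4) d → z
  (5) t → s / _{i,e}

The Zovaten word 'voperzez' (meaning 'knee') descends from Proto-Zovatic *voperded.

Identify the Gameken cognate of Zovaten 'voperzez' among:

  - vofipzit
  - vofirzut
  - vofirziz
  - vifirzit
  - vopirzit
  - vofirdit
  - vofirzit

Gameken: start from *voperded.
  rule 1 (intervocalic lenition): voperded → voferded
  rule 2 (final devoicing): voferded → voferdet
  rule 3 (vowel merger): voferdet → vofirdit
  rule 4 (unconditioned shift): vofirdit → vofirzit
  rule 5: no change — vofirzit
  ⇒ Gameken vofirzit
Among the options, 'vofirzit' alone shows every Gameken change applied in order.

vofirzit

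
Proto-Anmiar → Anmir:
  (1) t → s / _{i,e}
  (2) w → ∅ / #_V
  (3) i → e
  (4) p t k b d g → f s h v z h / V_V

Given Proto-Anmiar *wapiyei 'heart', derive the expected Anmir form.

afeyee

Anmir: *wapiyei > apiyei > apeyee > afeyee  (by glide loss, vowel merger, intervocalic lenition)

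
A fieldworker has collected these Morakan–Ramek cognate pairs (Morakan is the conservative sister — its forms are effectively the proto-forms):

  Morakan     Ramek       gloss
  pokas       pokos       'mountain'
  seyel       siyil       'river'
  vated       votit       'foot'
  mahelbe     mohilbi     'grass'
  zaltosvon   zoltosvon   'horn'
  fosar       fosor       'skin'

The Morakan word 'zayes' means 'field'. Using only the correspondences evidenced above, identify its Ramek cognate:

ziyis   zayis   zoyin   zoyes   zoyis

zoyis

pokas ~ pokos, vated ~ votit — Morakan a corresponds to Ramek o after a consonant, before a consonant other than r, m, n, p, b, f, v.
seyel ~ siyil, vated ~ votit — Morakan e corresponds to Ramek i after a consonant, before a consonant other than r, m, n, p, b, f, v.
Applying these to Morakan 'zayes':
  zayes → zoyes   (a→o after a consonant, before a consonant other than r, m, n, p, b, f, v)
  zoyes → zoyis   (e→i after a consonant, before a consonant other than r, m, n, p, b, f, v)
So the Ramek cognate is 'zoyis'.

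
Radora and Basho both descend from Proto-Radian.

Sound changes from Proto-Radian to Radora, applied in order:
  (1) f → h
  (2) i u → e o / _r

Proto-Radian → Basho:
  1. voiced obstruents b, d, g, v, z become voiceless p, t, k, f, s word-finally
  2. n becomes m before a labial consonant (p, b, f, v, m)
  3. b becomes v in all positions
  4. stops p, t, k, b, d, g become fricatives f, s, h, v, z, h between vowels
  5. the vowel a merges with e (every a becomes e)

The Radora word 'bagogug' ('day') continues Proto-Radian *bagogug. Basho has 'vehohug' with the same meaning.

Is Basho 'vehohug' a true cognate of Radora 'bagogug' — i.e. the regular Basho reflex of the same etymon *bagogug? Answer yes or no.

Derive the expected Basho reflex of *bagogug:
Basho: start from *bagogug.
  rule 1 (final devoicing): bagogug → bagoguk
  rule 2: no change — bagoguk
  rule 3 (unconditioned shift): bagoguk → vagoguk
  rule 4 (intervocalic lenition): vagoguk → vahohuk
  rule 5 (vowel merger): vahohuk → vehohuk
  ⇒ Basho vehohuk
The regular Basho reflex would be 'vehohuk', but the attested form is 'vehohug'. The correspondence is irregular, so they are not cognates (the Basho form has a different source).

no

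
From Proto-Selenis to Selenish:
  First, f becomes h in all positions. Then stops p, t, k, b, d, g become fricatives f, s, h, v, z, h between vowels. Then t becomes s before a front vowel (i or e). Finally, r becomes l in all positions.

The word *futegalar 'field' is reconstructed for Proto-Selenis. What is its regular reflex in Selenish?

Selenish: *futegalar
  futegalar → hutegalar   [unconditioned shift]
  hutegalar → husehalar   [intervocalic lenition]
  husehalar (rule 3 does not apply)
  husehalar → husehalal   [unconditioned shift]
  giving Selenish husehalal.

husehalal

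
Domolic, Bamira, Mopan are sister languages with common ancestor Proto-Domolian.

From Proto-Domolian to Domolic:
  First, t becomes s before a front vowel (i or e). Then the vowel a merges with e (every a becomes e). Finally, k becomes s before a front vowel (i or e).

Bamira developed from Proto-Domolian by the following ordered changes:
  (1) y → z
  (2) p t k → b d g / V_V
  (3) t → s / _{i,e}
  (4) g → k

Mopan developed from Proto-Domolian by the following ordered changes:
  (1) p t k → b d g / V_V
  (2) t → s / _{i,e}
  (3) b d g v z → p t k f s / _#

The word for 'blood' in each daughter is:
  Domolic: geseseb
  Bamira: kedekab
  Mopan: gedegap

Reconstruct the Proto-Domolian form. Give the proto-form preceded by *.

Position 7: Domolic has b, Bamira has b, Mopan has p. Domolic preserves b here (none of its changes turn any other segment into b), so the proto-segment is *b.
Position 1: Domolic has g, Bamira has k, Mopan has g. Domolic preserves g here (none of its changes turn any other segment into g), so the proto-segment is *g.
This points to *getekab. Verify forward in each daughter:
Domolic: *getekab
  getekab → gesekab   [palatalisation]
  gesekab → gesekeb   [vowel merger]
  gesekeb → geseseb   [palatalisation]
  giving Domolic geseseb.
Bamira: start from *getekab.
  rule 1: no change — getekab
  rule 2 (intervocalic voicing): getekab → gedegab
  rule 3: no change — gedegab
  rule 4 (unconditioned shift): gedegab → kedekab
  ⇒ Bamira kedekab
Mopan: *getekab
  getekab → gedegab   [intervocalic voicing]
  gedegab (rule 2 does not apply)
  gedegab → gedegap   [final devoicing]
  giving Mopan gedegap.
No other proto-form is consistent with every reflex, so the reconstruction is *getekab.

*getekab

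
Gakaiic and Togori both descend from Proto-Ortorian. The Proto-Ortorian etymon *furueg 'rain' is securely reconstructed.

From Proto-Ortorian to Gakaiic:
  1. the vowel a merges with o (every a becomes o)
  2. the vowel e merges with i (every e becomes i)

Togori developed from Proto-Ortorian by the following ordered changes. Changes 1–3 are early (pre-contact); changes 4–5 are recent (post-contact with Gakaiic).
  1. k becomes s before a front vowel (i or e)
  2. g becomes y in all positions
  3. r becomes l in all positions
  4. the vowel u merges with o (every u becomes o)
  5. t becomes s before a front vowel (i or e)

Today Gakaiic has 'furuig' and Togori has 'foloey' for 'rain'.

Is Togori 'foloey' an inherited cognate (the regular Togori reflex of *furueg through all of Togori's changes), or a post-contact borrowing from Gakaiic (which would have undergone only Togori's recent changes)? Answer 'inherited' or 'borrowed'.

If inherited, *furueg would pass through all of Togori's changes:
Togori: start from *furueg.
  rule 1: no change — furueg
  rule 2 (unconditioned shift): furueg → furuey
  rule 3 (unconditioned shift): furuey → fuluey
  rule 4 (vowel merger): fuluey → foloey
  rule 5: no change — foloey
  ⇒ Togori foloey
If borrowed from Gakaiic 'furuig' after the early changes, it would undergo only the recent ones:
  rule 4 (vowel merger): furuig → foroig
  rule 5 (palatalisation): no change (foroig)
  ⇒ as a loan: foroig
Togori 'foloey' matches the inherited outcome exactly, so it is an inherited cognate, not a loan.

inherited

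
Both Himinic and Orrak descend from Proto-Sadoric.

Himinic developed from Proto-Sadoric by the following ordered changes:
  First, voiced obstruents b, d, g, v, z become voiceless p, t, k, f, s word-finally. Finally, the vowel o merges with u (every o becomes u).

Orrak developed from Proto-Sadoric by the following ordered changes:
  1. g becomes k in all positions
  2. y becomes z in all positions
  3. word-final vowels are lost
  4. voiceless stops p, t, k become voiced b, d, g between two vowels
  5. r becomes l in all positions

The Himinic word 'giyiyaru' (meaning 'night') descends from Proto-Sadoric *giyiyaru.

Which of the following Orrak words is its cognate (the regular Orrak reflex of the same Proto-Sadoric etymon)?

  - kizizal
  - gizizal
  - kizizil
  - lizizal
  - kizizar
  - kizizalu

kizizal

Orrak: *giyiyaru > kiyiyaru > kizizaru > kizizar > kizizal  (by unconditioned shift, unconditioned shift, apocope, unconditioned shift)
The other candidates each miss or misapply at least one Orrak change.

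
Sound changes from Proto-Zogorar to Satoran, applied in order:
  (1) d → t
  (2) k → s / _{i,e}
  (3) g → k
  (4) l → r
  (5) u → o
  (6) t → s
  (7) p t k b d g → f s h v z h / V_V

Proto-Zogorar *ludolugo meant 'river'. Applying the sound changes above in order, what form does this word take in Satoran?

rosoroho

Satoran: start from *ludolugo.
  rule 1 (unconditioned shift): ludolugo → lutolugo
  rule 2: no change — lutolugo
  rule 3 (unconditioned shift): lutolugo → lutoluko
  rule 4 (unconditioned shift): lutoluko → rutoruko
  rule 5 (vowel merger): rutoruko → rotoroko
  rule 6 (unconditioned shift): rotoroko → rosoroko
  rule 7 (intervocalic lenition): rosoroko → rosoroho
  ⇒ Satoran rosoroho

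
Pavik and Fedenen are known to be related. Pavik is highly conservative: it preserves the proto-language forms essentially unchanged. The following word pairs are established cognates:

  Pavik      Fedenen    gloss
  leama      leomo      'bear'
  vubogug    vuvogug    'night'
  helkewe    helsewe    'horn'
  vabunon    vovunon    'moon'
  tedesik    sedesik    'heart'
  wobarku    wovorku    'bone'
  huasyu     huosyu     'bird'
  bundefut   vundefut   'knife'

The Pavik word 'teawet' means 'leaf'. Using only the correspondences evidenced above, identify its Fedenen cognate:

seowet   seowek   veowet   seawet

seowet

tedesik ~ sedesik — Pavik t corresponds to Fedenen s word-initially before a front vowel.
huasyu ~ huosyu — Pavik a corresponds to Fedenen o after a vowel, before a consonant other than r, m, n, p, b, f, v.
Applying these to Pavik 'teawet':
  teawet → seawet   (t→s word-initially before a front vowel)
  seawet → seowet   (a→o after a vowel, before a consonant other than r, m, n, p, b, f, v)
So the Fedenen cognate is 'seowet'.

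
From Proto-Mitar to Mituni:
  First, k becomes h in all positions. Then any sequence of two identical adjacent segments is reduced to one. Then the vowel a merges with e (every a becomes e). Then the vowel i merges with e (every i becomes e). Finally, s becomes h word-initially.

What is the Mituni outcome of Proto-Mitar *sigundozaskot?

hegundozeshot

Mituni: *sigundozaskot
  sigundozaskot → sigundozashot   [unconditioned shift]
  sigundozashot (rule 2 does not apply)
  sigundozashot → sigundozeshot   [vowel merger]
  sigundozeshot → segundozeshot   [vowel merger]
  segundozeshot → hegundozeshot   [debuccalisation]
  giving Mituni hegundozeshot.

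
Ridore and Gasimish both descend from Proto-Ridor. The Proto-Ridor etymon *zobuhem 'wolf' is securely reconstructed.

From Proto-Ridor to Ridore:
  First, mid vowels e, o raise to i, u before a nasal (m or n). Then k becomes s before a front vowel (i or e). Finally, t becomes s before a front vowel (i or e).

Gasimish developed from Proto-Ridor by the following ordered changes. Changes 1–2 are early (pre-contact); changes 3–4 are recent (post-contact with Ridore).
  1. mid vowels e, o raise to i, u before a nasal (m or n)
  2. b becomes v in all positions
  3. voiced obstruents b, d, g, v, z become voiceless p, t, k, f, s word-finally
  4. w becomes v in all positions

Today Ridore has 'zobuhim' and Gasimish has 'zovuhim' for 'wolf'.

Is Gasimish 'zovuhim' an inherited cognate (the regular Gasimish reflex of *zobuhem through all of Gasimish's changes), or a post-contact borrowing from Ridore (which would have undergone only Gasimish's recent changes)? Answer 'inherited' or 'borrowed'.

If inherited, *zobuhem would pass through all of Gasimish's changes:
Gasimish: *zobuhem > zobuhim > zovuhim  (by pre-nasal raising, unconditioned shift)
If borrowed from Ridore 'zobuhim' after the early changes, it would undergo only the recent ones:
  rule 3 (final devoicing): no change (zobuhim)
  rule 4 (unconditioned shift): no change (zobuhim)
  ⇒ as a loan: zobuhim
Gasimish 'zovuhim' matches the inherited outcome exactly, so it is an inherited cognate, not a loan.

inherited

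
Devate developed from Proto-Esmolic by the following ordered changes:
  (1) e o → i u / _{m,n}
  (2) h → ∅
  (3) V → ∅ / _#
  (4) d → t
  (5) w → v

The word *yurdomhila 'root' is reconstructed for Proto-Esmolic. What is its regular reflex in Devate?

Devate: start from *yurdomhila.
  rule 1 (pre-nasal raising): yurdomhila → yurdumhila
  rule 2 (h-loss): yurdumhila → yurdumila
  rule 3 (apocope): yurdumila → yurdumil
  rule 4 (unconditioned shift): yurdumil → yurtumil
  rule 5: no change — yurtumil
  ⇒ Devate yurtumil

yurtumil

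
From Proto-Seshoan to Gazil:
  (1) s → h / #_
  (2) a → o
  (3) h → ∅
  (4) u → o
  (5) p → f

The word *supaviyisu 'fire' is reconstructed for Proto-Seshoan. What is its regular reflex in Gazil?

Gazil: *supaviyisu
  supaviyisu → hupaviyisu   [debuccalisation]
  hupaviyisu → hupoviyisu   [vowel merger]
  hupoviyisu → upoviyisu   [h-loss]
  upoviyisu → opoviyiso   [vowel merger]
  opoviyiso → ofoviyiso   [unconditioned shift]
  giving Gazil ofoviyiso.

ofoviyiso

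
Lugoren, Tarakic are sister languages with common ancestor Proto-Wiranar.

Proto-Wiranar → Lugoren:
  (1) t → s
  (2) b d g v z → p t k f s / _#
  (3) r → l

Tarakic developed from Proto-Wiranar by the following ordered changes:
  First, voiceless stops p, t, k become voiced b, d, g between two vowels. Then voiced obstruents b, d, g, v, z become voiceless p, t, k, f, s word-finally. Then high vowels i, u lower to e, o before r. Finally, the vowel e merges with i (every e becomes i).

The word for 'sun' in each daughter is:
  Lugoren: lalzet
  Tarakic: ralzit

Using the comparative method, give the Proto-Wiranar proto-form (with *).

*ralzed

Position 6: Lugoren has t, Tarakic has t. In Lugoren, t can only continue *d, so the proto-segment is *d.
Position 5: Lugoren has e, Tarakic has i. Lugoren preserves e here (none of its changes turn any other segment into e), so the proto-segment is *e.
Verify the candidate proto-form against each daughter:
Lugoren: *ralzed > ralzet > lalzet  (by final devoicing, unconditioned shift)
Tarakic: start from *ralzed.
  rule 1: no change — ralzed
  rule 2 (final devoicing): ralzed → ralzet
  rule 3: no change — ralzet
  rule 4 (vowel merger): ralzet → ralzit
  ⇒ Tarakic ralzit
No other proto-form is consistent with every reflex, so the reconstruction is *ralzed.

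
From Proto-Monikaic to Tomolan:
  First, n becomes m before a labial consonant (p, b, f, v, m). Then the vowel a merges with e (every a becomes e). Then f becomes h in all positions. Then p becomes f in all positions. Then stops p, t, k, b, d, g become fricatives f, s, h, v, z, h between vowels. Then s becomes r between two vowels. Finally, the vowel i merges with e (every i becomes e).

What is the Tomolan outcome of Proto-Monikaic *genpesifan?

Tomolan: *genpesifan > gempesifan > gempesifen > gempesihen > gemfesihen > gemferihen > gemferehen  (by nasal place assimilation, vowel merger, unconditioned shift, unconditioned shift, rhotacism, vowel merger)

gemferehen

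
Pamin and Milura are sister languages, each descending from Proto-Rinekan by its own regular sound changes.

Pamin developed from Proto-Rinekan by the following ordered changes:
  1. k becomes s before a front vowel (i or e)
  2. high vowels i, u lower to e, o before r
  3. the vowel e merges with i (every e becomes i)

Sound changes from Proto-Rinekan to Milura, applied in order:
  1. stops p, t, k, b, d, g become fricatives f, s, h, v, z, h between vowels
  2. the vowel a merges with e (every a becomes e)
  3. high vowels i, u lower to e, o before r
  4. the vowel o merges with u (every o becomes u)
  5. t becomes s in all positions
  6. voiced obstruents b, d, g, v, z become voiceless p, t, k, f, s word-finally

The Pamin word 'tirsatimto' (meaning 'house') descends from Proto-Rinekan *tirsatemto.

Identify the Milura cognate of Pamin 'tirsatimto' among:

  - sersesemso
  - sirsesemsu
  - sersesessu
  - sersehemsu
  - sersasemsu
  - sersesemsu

sersesemsu

Milura: *tirsatemto
  tirsatemto → tirsasemto   [intervocalic lenition]
  tirsasemto → tirsesemto   [vowel merger]
  tirsesemto → tersesemto   [pre-rhotic lowering]
  tersesemto → tersesemtu   [vowel merger]
  tersesemtu → sersesemsu   [unconditioned shift]
  sersesemsu (rule 6 does not apply)
  giving Milura sersesemsu.
Only 'sersesemsu' matches the regular Milura development of *tirsatemto.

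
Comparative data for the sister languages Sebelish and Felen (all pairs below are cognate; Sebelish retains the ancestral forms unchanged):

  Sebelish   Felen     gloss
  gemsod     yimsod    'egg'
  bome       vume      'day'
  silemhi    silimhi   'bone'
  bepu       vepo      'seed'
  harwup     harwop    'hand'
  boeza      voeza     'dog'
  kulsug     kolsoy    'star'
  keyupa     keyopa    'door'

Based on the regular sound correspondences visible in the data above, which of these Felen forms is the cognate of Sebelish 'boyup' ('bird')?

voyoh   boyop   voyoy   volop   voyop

bome ~ vume, boeza ~ voeza — Sebelish b corresponds to Felen v word-initially before a back vowel.
harwup ~ harwop, keyupa ~ keyopa — Sebelish u corresponds to Felen o after a consonant, before a labial obstruent.
Applying these to Sebelish 'boyup':
  boyup → voyup   (b→v word-initially before a back vowel)
  voyup → voyop   (u→o after a consonant, before a labial obstruent)
So the Felen cognate is 'voyop'.

voyop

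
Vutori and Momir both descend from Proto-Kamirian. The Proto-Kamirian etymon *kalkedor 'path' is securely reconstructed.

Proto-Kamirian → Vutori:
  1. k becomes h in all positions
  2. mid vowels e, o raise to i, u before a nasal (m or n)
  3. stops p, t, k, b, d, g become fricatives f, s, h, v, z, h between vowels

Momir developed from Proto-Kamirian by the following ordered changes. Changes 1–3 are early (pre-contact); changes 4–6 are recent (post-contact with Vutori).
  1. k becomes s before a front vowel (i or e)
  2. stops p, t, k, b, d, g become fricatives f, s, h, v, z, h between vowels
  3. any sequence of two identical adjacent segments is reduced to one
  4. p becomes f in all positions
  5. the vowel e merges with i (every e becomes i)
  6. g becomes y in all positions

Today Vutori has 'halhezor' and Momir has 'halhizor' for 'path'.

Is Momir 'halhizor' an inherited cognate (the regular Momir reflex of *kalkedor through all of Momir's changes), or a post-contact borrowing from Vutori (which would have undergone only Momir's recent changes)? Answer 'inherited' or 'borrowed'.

borrowed

If inherited, *kalkedor would pass through all of Momir's changes:
Momir: start from *kalkedor.
  rule 1 (palatalisation): kalkedor → kalsedor
  rule 2 (intervocalic lenition): kalsedor → kalsezor
  rule 3: no change — kalsezor
  rule 4: no change — kalsezor
  rule 5 (vowel merger): kalsezor → kalsizor
  rule 6: no change — kalsizor
  ⇒ Momir kalsizor
If borrowed from Vutori 'halhezor' after the early changes, it would undergo only the recent ones:
  rule 4 (unconditioned shift): no change (halhezor)
  rule 5 (vowel merger): halhezor → halhizor
  rule 6 (unconditioned shift): no change (halhizor)
  ⇒ as a loan: halhizor
Momir 'halhizor' matches the loan outcome 'halhizor', not the inherited 'kalsizor' — it skipped the early Momir changes, so it was borrowed from Vutori.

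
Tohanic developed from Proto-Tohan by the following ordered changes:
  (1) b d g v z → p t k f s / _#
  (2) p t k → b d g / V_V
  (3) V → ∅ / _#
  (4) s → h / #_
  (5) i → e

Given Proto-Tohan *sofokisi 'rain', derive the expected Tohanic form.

Tohanic: *sofokisi > sofogisi > sofogis > hofogis > hofoges  (by intervocalic voicing, apocope, debuccalisation, vowel merger)

hofoges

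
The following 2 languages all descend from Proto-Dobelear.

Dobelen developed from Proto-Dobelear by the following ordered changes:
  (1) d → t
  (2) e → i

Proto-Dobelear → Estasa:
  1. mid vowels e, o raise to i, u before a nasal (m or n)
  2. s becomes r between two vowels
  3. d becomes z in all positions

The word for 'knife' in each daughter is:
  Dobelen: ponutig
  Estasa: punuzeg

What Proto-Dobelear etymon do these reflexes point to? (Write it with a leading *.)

*ponudeg

Position 5: Dobelen has t, Estasa has z. Taking the neighbouring segments as reconstructed: Dobelen t could go back to *t or *d; Estasa z could go back to *d or *z — the one source consistent with every daughter is *d.
Position 2: Dobelen has o, Estasa has u. Dobelen preserves o here (none of its changes turn any other segment into o), so the proto-segment is *o.
Continuing position by position gives *ponudeg; check it forward:
Dobelen: *ponudeg
  ponudeg → ponuteg   [unconditioned shift]
  ponuteg → ponutig   [vowel merger]
  giving Dobelen ponutig.
Estasa: *ponudeg > punudeg > punuzeg  (by pre-nasal raising, unconditioned shift)
*ponudeg is the unique common source.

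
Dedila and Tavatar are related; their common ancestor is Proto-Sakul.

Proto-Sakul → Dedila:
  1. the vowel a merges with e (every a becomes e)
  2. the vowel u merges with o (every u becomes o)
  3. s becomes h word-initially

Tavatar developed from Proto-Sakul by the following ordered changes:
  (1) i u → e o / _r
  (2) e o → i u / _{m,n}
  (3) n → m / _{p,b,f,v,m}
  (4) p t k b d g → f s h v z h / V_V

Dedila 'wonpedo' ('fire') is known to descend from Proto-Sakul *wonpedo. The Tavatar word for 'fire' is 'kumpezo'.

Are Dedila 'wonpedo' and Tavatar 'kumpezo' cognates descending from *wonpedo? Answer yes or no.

Derive the expected Tavatar reflex of *wonpedo:
Tavatar: *wonpedo
  wonpedo (rule 1 does not apply)
  wonpedo → wunpedo   [pre-nasal raising]
  wunpedo → wumpedo   [nasal place assimilation]
  wumpedo → wumpezo   [intervocalic lenition]
  giving Tavatar wumpezo.
The regular Tavatar reflex would be 'wumpezo', but the attested form is 'kumpezo'. The correspondence is irregular, so they are not cognates (the Tavatar form has a different source).

no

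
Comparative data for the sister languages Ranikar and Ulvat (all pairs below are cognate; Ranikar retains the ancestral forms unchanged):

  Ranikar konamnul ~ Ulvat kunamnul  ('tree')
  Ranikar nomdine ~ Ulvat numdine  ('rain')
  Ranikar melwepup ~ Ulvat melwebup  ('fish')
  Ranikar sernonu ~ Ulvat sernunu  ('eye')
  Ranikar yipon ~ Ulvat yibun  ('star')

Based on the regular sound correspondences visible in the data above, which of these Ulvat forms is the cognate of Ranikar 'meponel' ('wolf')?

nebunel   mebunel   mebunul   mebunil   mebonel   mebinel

yipon ~ yibun — Ranikar p corresponds to Ulvat b between vowels (before a back vowel).
konamnul ~ kunamnul, sernonu ~ sernunu — Ranikar o corresponds to Ulvat u after a consonant, before a nasal.
Applying these to Ranikar 'meponel':
  meponel → mebonel   (p→b between vowels (before a back vowel))
  mebonel → mebunel   (o→u after a consonant, before a nasal)
So the Ulvat cognate is 'mebunel'.

mebunel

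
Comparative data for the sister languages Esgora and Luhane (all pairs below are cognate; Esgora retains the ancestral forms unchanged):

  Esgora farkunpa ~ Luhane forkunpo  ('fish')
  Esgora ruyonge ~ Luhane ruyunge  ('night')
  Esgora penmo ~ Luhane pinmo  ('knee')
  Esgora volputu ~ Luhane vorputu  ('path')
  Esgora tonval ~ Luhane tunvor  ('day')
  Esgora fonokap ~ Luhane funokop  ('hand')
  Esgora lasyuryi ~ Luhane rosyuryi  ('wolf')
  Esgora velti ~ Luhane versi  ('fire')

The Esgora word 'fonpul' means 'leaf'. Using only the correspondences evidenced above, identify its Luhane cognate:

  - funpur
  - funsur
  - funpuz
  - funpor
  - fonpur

ruyonge ~ ruyunge, tonval ~ tunvor — Esgora o corresponds to Luhane u after a consonant, before a nasal.
tonval ~ tunvor — Esgora l corresponds to Luhane r word-finally.
Applying these to Esgora 'fonpul':
  fonpul → funpul   (o→u after a consonant, before a nasal)
  funpul → funpur   (l→r word-finally)
So the Luhane cognate is 'funpur'.

funpur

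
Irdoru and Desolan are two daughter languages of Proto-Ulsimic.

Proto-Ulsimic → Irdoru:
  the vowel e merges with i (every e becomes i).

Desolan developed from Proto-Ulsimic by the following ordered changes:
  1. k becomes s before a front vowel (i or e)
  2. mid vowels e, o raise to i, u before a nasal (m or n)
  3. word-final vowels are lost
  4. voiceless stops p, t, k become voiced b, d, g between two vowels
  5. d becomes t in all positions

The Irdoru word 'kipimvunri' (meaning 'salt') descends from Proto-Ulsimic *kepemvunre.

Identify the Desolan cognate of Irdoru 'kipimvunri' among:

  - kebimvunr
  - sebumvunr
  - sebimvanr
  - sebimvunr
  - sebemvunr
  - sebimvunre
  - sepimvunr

Desolan: start from *kepemvunre.
  rule 1 (palatalisation): kepemvunre → sepemvunre
  rule 2 (pre-nasal raising): sepemvunre → sepimvunre
  rule 3 (apocope): sepimvunre → sepimvunr
  rule 4 (intervocalic voicing): sepimvunr → sebimvunr
  rule 5: no change — sebimvunr
  ⇒ Desolan sebimvunr
Only 'sebimvunr' matches the regular Desolan development of *kepemvunre.

sebimvunr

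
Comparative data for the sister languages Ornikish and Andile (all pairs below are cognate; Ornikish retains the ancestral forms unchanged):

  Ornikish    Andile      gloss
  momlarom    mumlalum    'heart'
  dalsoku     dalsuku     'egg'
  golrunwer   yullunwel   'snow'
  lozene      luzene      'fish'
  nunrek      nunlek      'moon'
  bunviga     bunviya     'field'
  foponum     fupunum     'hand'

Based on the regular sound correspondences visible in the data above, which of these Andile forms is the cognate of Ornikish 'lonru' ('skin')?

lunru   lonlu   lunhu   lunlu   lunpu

lunlu

foponum ~ fupunum — Ornikish o corresponds to Andile u after a consonant, before a nasal.
golrunwer ~ yullunwel — Ornikish r corresponds to Andile l after a consonant, before a back vowel.
Applying these to Ornikish 'lonru':
  lonru → lunru   (o→u after a consonant, before a nasal)
  lunru → lunlu   (r→l after a consonant, before a back vowel)
So the Andile cognate is 'lunlu'.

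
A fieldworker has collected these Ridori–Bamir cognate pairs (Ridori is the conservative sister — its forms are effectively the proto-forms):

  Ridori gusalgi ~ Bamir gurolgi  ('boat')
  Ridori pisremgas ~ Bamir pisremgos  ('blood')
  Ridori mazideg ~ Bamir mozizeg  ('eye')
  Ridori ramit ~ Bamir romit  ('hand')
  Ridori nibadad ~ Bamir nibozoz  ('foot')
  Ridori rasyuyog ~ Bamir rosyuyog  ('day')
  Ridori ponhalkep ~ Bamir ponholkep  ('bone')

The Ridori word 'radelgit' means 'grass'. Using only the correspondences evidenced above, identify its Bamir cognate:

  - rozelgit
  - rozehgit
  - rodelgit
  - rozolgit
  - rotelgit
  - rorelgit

gusalgi ~ gurolgi, pisremgas ~ pisremgos — Ridori a corresponds to Bamir o after a consonant, before a consonant other than r, m, n, p, b, f, v.
mazideg ~ mozizeg — Ridori d corresponds to Bamir z between vowels (before a front vowel).
Applying these to Ridori 'radelgit':
  radelgit → rodelgit   (a→o after a consonant, before a consonant other than r, m, n, p, b, f, v)
  rodelgit → rozelgit   (d→z between vowels (before a front vowel))
So the Bamir cognate is 'rozelgit'.

rozelgit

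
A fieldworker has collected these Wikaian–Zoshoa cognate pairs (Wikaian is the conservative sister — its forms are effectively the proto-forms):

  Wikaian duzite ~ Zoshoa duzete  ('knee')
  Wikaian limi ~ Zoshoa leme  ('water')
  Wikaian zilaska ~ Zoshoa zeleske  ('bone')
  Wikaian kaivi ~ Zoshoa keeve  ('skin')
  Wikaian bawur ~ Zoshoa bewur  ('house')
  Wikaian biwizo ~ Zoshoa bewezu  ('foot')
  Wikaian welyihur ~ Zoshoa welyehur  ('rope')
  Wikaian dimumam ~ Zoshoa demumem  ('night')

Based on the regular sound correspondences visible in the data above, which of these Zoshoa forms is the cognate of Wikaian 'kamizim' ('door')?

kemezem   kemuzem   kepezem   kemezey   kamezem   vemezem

dimumam ~ demumem — Wikaian a corresponds to Zoshoa e after a consonant, before a nasal.
duzite ~ duzete, zilaska ~ zeleske — Wikaian i corresponds to Zoshoa e after a consonant, before a consonant other than r, m, n, p, b, f, v.
limi ~ leme, dimumam ~ demumem — Wikaian i corresponds to Zoshoa e after a consonant, before a nasal.
Applying these to Wikaian 'kamizim':
  kamizim → kemizim   (a→e after a consonant, before a nasal)
  kemizim → kemezim   (i→e after a consonant, before a consonant other than r, m, n, p, b, f, v)
  kemezim → kemezem   (i→e after a consonant, before a nasal)
So the Zoshoa cognate is 'kemezem'.

kemezem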